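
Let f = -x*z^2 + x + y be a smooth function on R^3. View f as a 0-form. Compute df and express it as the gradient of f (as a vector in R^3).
df = (1 - z^2) dx + (1) dy + (-2*x*z) dz; grad f = (1 - z^2, 1, -2*x*z)

For a 0-form f, d f = (∂f/∂x) dx + (∂f/∂y) dy + (∂f/∂z) dz. The components of the vector representation are exactly the entries of grad f in Cartesian coordinates:
  ∂f/∂x = 1 - z^2
  ∂f/∂y = 1
  ∂f/∂z = -2*x*z.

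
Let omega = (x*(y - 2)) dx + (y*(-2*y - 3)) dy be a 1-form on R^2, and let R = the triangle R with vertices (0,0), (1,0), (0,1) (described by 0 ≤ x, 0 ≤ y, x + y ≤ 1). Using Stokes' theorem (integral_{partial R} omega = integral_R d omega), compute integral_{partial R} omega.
integral_(partial R) omega = -1/6

Stokes: integral_partial_R omega = integral_R d omega with d omega = (∂Q/∂x - ∂P/∂y) dx ∧ dy.
  ∂Q/∂x = 0
  ∂P/∂y = x
  integrand = ∂Q/∂x - ∂P/∂y = -x.
Integrating over R: integral_0^1 integral_0^{1-x} (-x) dy dx = -1/6.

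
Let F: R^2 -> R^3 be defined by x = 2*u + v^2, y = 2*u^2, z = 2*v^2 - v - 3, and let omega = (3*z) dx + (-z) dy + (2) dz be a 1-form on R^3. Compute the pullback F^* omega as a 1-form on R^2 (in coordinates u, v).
F^* omega = (-8*u*v^2 + 4*u*v + 12*u + 12*v^2 - 6*v - 18) du + (12*v^3 - 6*v^2 - 10*v - 2) dv

Using F^*(f dg) = (f ∘ F) d(g ∘ F), substitute each coordinate x_i by F_i(u, v) in f_i, and replace dx_i by d F_i = (∂F_i/∂u) du + (∂F_i/∂v) dv.
  For the x component: f_1(F) = 6*v^2 - 3*v - 9; d F_1 = (2) du + (2*v) dv
  For the y component: f_2(F) = -2*v^2 + v + 3; d F_2 = (4*u) du + (0) dv
  For the z component: f_3(F) = 2; d F_3 = (0) du + (4*v - 1) dv
Combining and collecting du, dv coefficients:
  coeff of du: -8*u*v^2 + 4*u*v + 12*u + 12*v^2 - 6*v - 18
  coeff of dv: 12*v^3 - 6*v^2 - 10*v - 2
F^* omega = (-8*u*v^2 + 4*u*v + 12*u + 12*v^2 - 6*v - 18) du + (12*v^3 - 6*v^2 - 10*v - 2) dv.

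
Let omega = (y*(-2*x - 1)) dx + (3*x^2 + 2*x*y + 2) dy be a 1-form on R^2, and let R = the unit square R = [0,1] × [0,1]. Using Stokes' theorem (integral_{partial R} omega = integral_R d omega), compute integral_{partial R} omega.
integral_(partial R) omega = 6

Stokes: integral_partial_R omega = integral_R d omega with d omega = (∂Q/∂x - ∂P/∂y) dx ∧ dy.
  ∂Q/∂x = 6*x + 2*y
  ∂P/∂y = -2*x - 1
  integrand = ∂Q/∂x - ∂P/∂y = 8*x + 2*y + 1.
Integrating over R: integral_0^1 integral_0^1 (8*x + 2*y + 1) dx dy = 6.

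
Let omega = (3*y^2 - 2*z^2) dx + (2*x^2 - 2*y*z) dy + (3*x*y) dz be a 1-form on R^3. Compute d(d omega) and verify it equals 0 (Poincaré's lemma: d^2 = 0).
d(d omega) = 0

Step 1: d omega = sum_{i<j} (∂f_j/∂x_i - ∂f_i/∂x_j) dx_i ∧ dx_j:
  coeff of dx ∧ dy: 4*x - 6*y
  coeff of dx ∧ dz: 3*y + 4*z
  coeff of dy ∧ dz: 3*x + 2*y
Step 2: Apply d again to each 2-form coefficient. The only possible 3-form in R^3 is dx ∧ dy ∧ dz, with coefficient
  ∂(coeff of dy∧dz)/∂x - ∂(coeff of dx∧dz)/∂y + ∂(coeff of dx∧dy)/∂z
  = ∂/∂x (3*x + 2*y) - ∂/∂y (3*y + 4*z) + ∂/∂z (4*x - 6*y).
Each of these terms simplifies to sums of mixed partials that cancel in pairs. The result is 0 (by equality of mixed partials for smooth functions — Schwarz / Clairaut).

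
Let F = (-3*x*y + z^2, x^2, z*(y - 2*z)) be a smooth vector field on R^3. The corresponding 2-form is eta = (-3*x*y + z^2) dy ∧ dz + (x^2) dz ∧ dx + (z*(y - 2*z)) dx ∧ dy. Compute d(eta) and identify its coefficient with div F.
d(eta) = (-2*y - 4*z) dx ∧ dy ∧ dz; div F = -2*y - 4*z

For a 2-form in R^3 of the form above, applying d gives a 3-form with coefficient ∂P/∂x + ∂Q/∂y + ∂R/∂z:
  ∂P/∂x = -3*y
  ∂Q/∂y = 0
  ∂R/∂z = y - 4*z
Sum = -2*y - 4*z, which is exactly div F.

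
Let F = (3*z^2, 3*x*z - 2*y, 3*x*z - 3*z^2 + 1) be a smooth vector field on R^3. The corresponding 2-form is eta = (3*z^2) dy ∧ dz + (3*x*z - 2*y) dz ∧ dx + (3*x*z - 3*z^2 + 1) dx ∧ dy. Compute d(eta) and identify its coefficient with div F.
d(eta) = (3*x - 6*z - 2) dx ∧ dy ∧ dz; div F = 3*x - 6*z - 2

For a 2-form in R^3 of the form above, applying d gives a 3-form with coefficient ∂P/∂x + ∂Q/∂y + ∂R/∂z:
  ∂P/∂x = 0
  ∂Q/∂y = -2
  ∂R/∂z = 3*x - 6*z
Sum = 3*x - 6*z - 2, which is exactly div F.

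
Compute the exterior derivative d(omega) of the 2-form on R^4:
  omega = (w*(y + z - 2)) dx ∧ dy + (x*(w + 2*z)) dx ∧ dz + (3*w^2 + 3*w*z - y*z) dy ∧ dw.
d(omega) = (w) dx ∧ dy ∧ dz + (y + z - 2) dx ∧ dy ∧ dw + (x) dx ∧ dz ∧ dw + (-3*w + y) dy ∧ dz ∧ dw

For a 2-form omega = sum_{i<j} g_{ij} dx_i ∧ dx_j, the exterior derivative is
  d(omega) = sum_{i<j} d(g_{ij}) ∧ dx_i ∧ dx_j = sum_{i<j, k} (∂g_{ij}/∂x_k) dx_k ∧ dx_i ∧ dx_j.
Expand each term, using dx_k ∧ dx_i ∧ dx_j = sgn(permutation) dx_{(a)} ∧ dx_{(b)} ∧ dx_{(c)} with (a < b < c) sorted:
  d(w*(y + z - 2)) includes (∂/∂z)(w*(y + z - 2)) dz = (w) dz, which multiplied by dx ∧ dy gives (w) dx ∧ dy ∧ dz
  d(w*(y + z - 2)) includes (∂/∂w)(w*(y + z - 2)) dw = (y + z - 2) dw, which multiplied by dx ∧ dy gives (y + z - 2) dx ∧ dy ∧ dw
  d(x*(w + 2*z)) includes (∂/∂w)(x*(w + 2*z)) dw = (x) dw, which multiplied by dx ∧ dz gives (x) dx ∧ dz ∧ dw
  d(3*w^2 + 3*w*z - y*z) includes (∂/∂z)(3*w^2 + 3*w*z - y*z) dz = (3*w - y) dz, which multiplied by dy ∧ dw gives (-3*w + y) dy ∧ dz ∧ dw
Collecting like 3-forms: d(omega) = (w) dx ∧ dy ∧ dz + (y + z - 2) dx ∧ dy ∧ dw + (x) dx ∧ dz ∧ dw + (-3*w + y) dy ∧ dz ∧ dw.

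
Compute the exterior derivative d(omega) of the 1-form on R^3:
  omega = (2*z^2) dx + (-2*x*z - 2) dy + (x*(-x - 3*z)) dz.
d(omega) = (-2*z) dx ∧ dy + (-2*x - 7*z) dx ∧ dz + (2*x) dy ∧ dz

For a 1-form omega = sum_i f_i dx_i, the exterior derivative is
  d(omega) = sum_{i < j} (∂f_j/∂x_i - ∂f_i/∂x_j) dx_i ∧ dx_j.
  coefficient of dx ∧ dy: ∂f_2/∂x - ∂f_1/∂y = ∂(-2*x*z - 2)/∂x - ∂(2*z^2)/∂y = -2*z
  coefficient of dx ∧ dz: ∂f_3/∂x - ∂f_1/∂z = ∂(x*(-x - 3*z))/∂x - ∂(2*z^2)/∂z = -2*x - 7*z
  coefficient of dy ∧ dz: ∂f_3/∂y - ∂f_2/∂z = ∂(x*(-x - 3*z))/∂y - ∂(-2*x*z - 2)/∂z = 2*x
Assembling: d(omega) = (-2*z) dx ∧ dy + (-2*x - 7*z) dx ∧ dz + (2*x) dy ∧ dz.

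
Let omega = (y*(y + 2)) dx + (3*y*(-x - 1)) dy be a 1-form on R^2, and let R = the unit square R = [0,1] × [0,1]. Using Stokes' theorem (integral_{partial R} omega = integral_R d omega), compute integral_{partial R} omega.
integral_(partial R) omega = -9/2

Stokes: integral_partial_R omega = integral_R d omega with d omega = (∂Q/∂x - ∂P/∂y) dx ∧ dy.
  ∂Q/∂x = -3*y
  ∂P/∂y = 2*y + 2
  integrand = ∂Q/∂x - ∂P/∂y = -5*y - 2.
Integrating over R: integral_0^1 integral_0^1 (-5*y - 2) dx dy = -9/2.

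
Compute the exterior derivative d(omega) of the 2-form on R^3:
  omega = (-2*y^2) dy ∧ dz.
d(omega) = 0

For a 2-form omega = sum_{i<j} g_{ij} dx_i ∧ dx_j, the exterior derivative is
  d(omega) = sum_{i<j} d(g_{ij}) ∧ dx_i ∧ dx_j = sum_{i<j, k} (∂g_{ij}/∂x_k) dx_k ∧ dx_i ∧ dx_j.
Expand each term, using dx_k ∧ dx_i ∧ dx_j = sgn(permutation) dx_{(a)} ∧ dx_{(b)} ∧ dx_{(c)} with (a < b < c) sorted:

Collecting like 3-forms: d(omega) = 0.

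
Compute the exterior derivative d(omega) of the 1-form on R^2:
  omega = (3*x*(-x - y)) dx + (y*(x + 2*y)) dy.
d(omega) = (3*x + y) dx ∧ dy

For a 1-form omega = sum_i f_i dx_i, the exterior derivative is
  d(omega) = sum_{i < j} (∂f_j/∂x_i - ∂f_i/∂x_j) dx_i ∧ dx_j.
  coefficient of dx ∧ dy: ∂f_2/∂x - ∂f_1/∂y = ∂(y*(x + 2*y))/∂x - ∂(3*x*(-x - y))/∂y = 3*x + y
Assembling: d(omega) = (3*x + y) dx ∧ dy.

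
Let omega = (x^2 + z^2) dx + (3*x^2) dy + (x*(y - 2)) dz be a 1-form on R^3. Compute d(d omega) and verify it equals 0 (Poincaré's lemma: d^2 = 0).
d(d omega) = 0

Step 1: d omega = sum_{i<j} (∂f_j/∂x_i - ∂f_i/∂x_j) dx_i ∧ dx_j:
  coeff of dx ∧ dy: 6*x
  coeff of dx ∧ dz: y - 2*z - 2
  coeff of dy ∧ dz: x
Step 2: Apply d again to each 2-form coefficient. The only possible 3-form in R^3 is dx ∧ dy ∧ dz, with coefficient
  ∂(coeff of dy∧dz)/∂x - ∂(coeff of dx∧dz)/∂y + ∂(coeff of dx∧dy)/∂z
  = ∂/∂x (x) - ∂/∂y (y - 2*z - 2) + ∂/∂z (6*x).
Each of these terms simplifies to sums of mixed partials that cancel in pairs. The result is 0 (by equality of mixed partials for smooth functions — Schwarz / Clairaut).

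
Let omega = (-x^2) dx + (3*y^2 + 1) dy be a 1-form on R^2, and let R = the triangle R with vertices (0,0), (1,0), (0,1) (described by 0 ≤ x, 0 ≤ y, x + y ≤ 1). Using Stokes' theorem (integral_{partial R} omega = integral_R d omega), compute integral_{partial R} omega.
integral_(partial R) omega = 0

Stokes: integral_partial_R omega = integral_R d omega with d omega = (∂Q/∂x - ∂P/∂y) dx ∧ dy.
  ∂Q/∂x = 0
  ∂P/∂y = 0
  integrand = ∂Q/∂x - ∂P/∂y = 0.
Integrating over R: integral_0^1 integral_0^{1-x} (0) dy dx = 0.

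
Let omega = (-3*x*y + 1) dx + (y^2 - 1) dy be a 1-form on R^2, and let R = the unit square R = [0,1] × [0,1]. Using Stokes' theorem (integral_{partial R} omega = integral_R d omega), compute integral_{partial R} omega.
integral_(partial R) omega = 3/2

Stokes: integral_partial_R omega = integral_R d omega with d omega = (∂Q/∂x - ∂P/∂y) dx ∧ dy.
  ∂Q/∂x = 0
  ∂P/∂y = -3*x
  integrand = ∂Q/∂x - ∂P/∂y = 3*x.
Integrating over R: integral_0^1 integral_0^1 (3*x) dx dy = 3/2.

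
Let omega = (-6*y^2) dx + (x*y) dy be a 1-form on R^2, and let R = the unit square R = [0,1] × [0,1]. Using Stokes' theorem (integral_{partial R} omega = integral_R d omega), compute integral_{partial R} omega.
integral_(partial R) omega = 13/2

Stokes: integral_partial_R omega = integral_R d omega with d omega = (∂Q/∂x - ∂P/∂y) dx ∧ dy.
  ∂Q/∂x = y
  ∂P/∂y = -12*y
  integrand = ∂Q/∂x - ∂P/∂y = 13*y.
Integrating over R: integral_0^1 integral_0^1 (13*y) dx dy = 13/2.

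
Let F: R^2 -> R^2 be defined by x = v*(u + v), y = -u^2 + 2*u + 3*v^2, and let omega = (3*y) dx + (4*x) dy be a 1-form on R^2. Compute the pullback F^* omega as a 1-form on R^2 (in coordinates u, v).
F^* omega = (v*(-11*u^2 - 8*u*v + 14*u + 9*v^2 + 8*v)) du + (-3*u^3 - 6*u^2*v + 6*u^2 + 33*u*v^2 + 12*u*v + 42*v^3) dv

Using F^*(f dg) = (f ∘ F) d(g ∘ F), substitute each coordinate x_i by F_i(u, v) in f_i, and replace dx_i by d F_i = (∂F_i/∂u) du + (∂F_i/∂v) dv.
  For the x component: f_1(F) = -3*u^2 + 6*u + 9*v^2; d F_1 = (v) du + (u + 2*v) dv
  For the y component: f_2(F) = 4*v*(u + v); d F_2 = (2 - 2*u) du + (6*v) dv
Combining and collecting du, dv coefficients:
  coeff of du: v*(-11*u^2 - 8*u*v + 14*u + 9*v^2 + 8*v)
  coeff of dv: -3*u^3 - 6*u^2*v + 6*u^2 + 33*u*v^2 + 12*u*v + 42*v^3
F^* omega = (v*(-11*u^2 - 8*u*v + 14*u + 9*v^2 + 8*v)) du + (-3*u^3 - 6*u^2*v + 6*u^2 + 33*u*v^2 + 12*u*v + 42*v^3) dv.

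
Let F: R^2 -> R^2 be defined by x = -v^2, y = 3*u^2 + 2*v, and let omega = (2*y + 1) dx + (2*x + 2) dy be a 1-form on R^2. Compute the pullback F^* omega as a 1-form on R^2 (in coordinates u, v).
F^* omega = (12*u*(1 - v^2)) du + (-12*u^2*v - 12*v^2 - 2*v + 4) dv

Using F^*(f dg) = (f ∘ F) d(g ∘ F), substitute each coordinate x_i by F_i(u, v) in f_i, and replace dx_i by d F_i = (∂F_i/∂u) du + (∂F_i/∂v) dv.
  For the x component: f_1(F) = 6*u^2 + 4*v + 1; d F_1 = (0) du + (-2*v) dv
  For the y component: f_2(F) = 2 - 2*v^2; d F_2 = (6*u) du + (2) dv
Combining and collecting du, dv coefficients:
  coeff of du: 12*u*(1 - v^2)
  coeff of dv: -12*u^2*v - 12*v^2 - 2*v + 4
F^* omega = (12*u*(1 - v^2)) du + (-12*u^2*v - 12*v^2 - 2*v + 4) dv.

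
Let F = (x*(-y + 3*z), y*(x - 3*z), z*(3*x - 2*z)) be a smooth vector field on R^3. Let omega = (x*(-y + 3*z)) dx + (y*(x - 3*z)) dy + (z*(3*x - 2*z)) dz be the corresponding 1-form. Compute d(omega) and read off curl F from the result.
d(omega) = (3*y) dy ∧ dz + (3*x - 3*z) dz ∧ dx + (x + y) dx ∧ dy; curl F = (3*y, 3*x - 3*z, x + y)

d omega = sum_{i<j} (∂f_j/∂x_i - ∂f_i/∂x_j) dx_i ∧ dx_j. Under the identification (dy ∧ dz, dz ∧ dx, dx ∧ dy) ↔ (e_x, e_y, e_z), the coefficients are exactly the components of curl F. Compute:
  ∂R/∂y - ∂Q/∂z = (0) - (-3*y) = 3*y
  ∂P/∂z - ∂R/∂x = (3*x) - (3*z) = 3*x - 3*z
  ∂Q/∂x - ∂P/∂y = (y) - (-x) = x + y.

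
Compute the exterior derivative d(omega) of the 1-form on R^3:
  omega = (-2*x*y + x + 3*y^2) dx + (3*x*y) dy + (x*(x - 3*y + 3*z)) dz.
d(omega) = (2*x - 3*y) dx ∧ dy + (2*x - 3*y + 3*z) dx ∧ dz + (-3*x) dy ∧ dz

For a 1-form omega = sum_i f_i dx_i, the exterior derivative is
  d(omega) = sum_{i < j} (∂f_j/∂x_i - ∂f_i/∂x_j) dx_i ∧ dx_j.
  coefficient of dx ∧ dy: ∂f_2/∂x - ∂f_1/∂y = ∂(3*x*y)/∂x - ∂(-2*x*y + x + 3*y^2)/∂y = 2*x - 3*y
  coefficient of dx ∧ dz: ∂f_3/∂x - ∂f_1/∂z = ∂(x*(x - 3*y + 3*z))/∂x - ∂(-2*x*y + x + 3*y^2)/∂z = 2*x - 3*y + 3*z
  coefficient of dy ∧ dz: ∂f_3/∂y - ∂f_2/∂z = ∂(x*(x - 3*y + 3*z))/∂y - ∂(3*x*y)/∂z = -3*x
Assembling: d(omega) = (2*x - 3*y) dx ∧ dy + (2*x - 3*y + 3*z) dx ∧ dz + (-3*x) dy ∧ dz.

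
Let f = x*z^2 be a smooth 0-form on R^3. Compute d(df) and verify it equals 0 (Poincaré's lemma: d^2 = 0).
d(df) = 0

Step 1: df = sum_i (∂f/∂x_i) dx_i = (z^2) dx + (0) dy + (2*x*z) dz.
Step 2: Apply d again. Using the 1-form formula, the coefficient of dx ∧ dy in d(df) is ∂^2 f/∂x ∂y - ∂^2 f/∂y ∂x = (0) - (0) = 0 (equality of mixed partials for smooth f).
Similarly for dx ∧ dz and dy ∧ dz — all coefficients vanish. So d(df) = 0.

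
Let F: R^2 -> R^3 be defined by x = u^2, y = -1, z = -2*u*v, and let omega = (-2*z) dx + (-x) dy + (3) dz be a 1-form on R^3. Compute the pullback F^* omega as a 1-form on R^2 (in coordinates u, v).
F^* omega = (2*v*(4*u^2 - 3)) du + (-6*u) dv

Using F^*(f dg) = (f ∘ F) d(g ∘ F), substitute each coordinate x_i by F_i(u, v) in f_i, and replace dx_i by d F_i = (∂F_i/∂u) du + (∂F_i/∂v) dv.
  For the x component: f_1(F) = 4*u*v; d F_1 = (2*u) du + (0) dv
  For the y component: f_2(F) = -u^2; d F_2 = (0) du + (0) dv
  For the z component: f_3(F) = 3; d F_3 = (-2*v) du + (-2*u) dv
Combining and collecting du, dv coefficients:
  coeff of du: 2*v*(4*u^2 - 3)
  coeff of dv: -6*u
F^* omega = (2*v*(4*u^2 - 3)) du + (-6*u) dv.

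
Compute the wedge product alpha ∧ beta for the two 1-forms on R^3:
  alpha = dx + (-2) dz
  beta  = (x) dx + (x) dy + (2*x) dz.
alpha ∧ beta = (x) dx ∧ dy + (4*x) dx ∧ dz + (2*x) dy ∧ dz

Distribute the wedge, using dx_i ∧ dx_j = -dx_j ∧ dx_i and dx_i ∧ dx_i = 0. For each pair (i, j) with i < j, the coefficient of dx_i ∧ dx_j in alpha ∧ beta is (alpha_i * beta_j - alpha_j * beta_i). Collecting: alpha ∧ beta = (x) dx ∧ dy + (4*x) dx ∧ dz + (2*x) dy ∧ dz.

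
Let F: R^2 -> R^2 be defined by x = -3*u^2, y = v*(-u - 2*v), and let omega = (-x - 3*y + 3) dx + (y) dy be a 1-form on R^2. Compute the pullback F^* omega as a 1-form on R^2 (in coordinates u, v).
F^* omega = (-18*u^3 - 18*u^2*v - 35*u*v^2 - 18*u + 2*v^3) du + (v*(u^2 + 6*u*v + 8*v^2)) dv

Using F^*(f dg) = (f ∘ F) d(g ∘ F), substitute each coordinate x_i by F_i(u, v) in f_i, and replace dx_i by d F_i = (∂F_i/∂u) du + (∂F_i/∂v) dv.
  For the x component: f_1(F) = 3*u^2 + 3*u*v + 6*v^2 + 3; d F_1 = (-6*u) du + (0) dv
  For the y component: f_2(F) = v*(-u - 2*v); d F_2 = (-v) du + (-u - 4*v) dv
Combining and collecting du, dv coefficients:
  coeff of du: -18*u^3 - 18*u^2*v - 35*u*v^2 - 18*u + 2*v^3
  coeff of dv: v*(u^2 + 6*u*v + 8*v^2)
F^* omega = (-18*u^3 - 18*u^2*v - 35*u*v^2 - 18*u + 2*v^3) du + (v*(u^2 + 6*u*v + 8*v^2)) dv.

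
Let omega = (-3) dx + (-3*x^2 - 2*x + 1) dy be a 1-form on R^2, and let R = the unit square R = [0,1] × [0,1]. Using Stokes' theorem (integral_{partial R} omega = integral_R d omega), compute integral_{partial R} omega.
integral_(partial R) omega = -5

Stokes: integral_partial_R omega = integral_R d omega with d omega = (∂Q/∂x - ∂P/∂y) dx ∧ dy.
  ∂Q/∂x = -6*x - 2
  ∂P/∂y = 0
  integrand = ∂Q/∂x - ∂P/∂y = -6*x - 2.
Integrating over R: integral_0^1 integral_0^1 (-6*x - 2) dx dy = -5.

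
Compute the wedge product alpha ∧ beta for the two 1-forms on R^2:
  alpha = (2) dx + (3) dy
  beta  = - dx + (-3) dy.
alpha ∧ beta = (-3) dx ∧ dy

Distribute the wedge, using dx_i ∧ dx_j = -dx_j ∧ dx_i and dx_i ∧ dx_i = 0. For each pair (i, j) with i < j, the coefficient of dx_i ∧ dx_j in alpha ∧ beta is (alpha_i * beta_j - alpha_j * beta_i). Collecting: alpha ∧ beta = (-3) dx ∧ dy.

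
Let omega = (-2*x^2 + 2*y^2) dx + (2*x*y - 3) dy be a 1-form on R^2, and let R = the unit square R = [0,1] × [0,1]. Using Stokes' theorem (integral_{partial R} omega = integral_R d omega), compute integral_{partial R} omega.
integral_(partial R) omega = -1

Stokes: integral_partial_R omega = integral_R d omega with d omega = (∂Q/∂x - ∂P/∂y) dx ∧ dy.
  ∂Q/∂x = 2*y
  ∂P/∂y = 4*y
  integrand = ∂Q/∂x - ∂P/∂y = -2*y.
Integrating over R: integral_0^1 integral_0^1 (-2*y) dx dy = -1.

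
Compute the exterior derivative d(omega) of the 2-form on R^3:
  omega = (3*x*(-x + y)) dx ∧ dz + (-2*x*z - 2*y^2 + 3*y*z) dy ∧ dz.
d(omega) = (-3*x - 2*z) dx ∧ dy ∧ dz

For a 2-form omega = sum_{i<j} g_{ij} dx_i ∧ dx_j, the exterior derivative is
  d(omega) = sum_{i<j} d(g_{ij}) ∧ dx_i ∧ dx_j = sum_{i<j, k} (∂g_{ij}/∂x_k) dx_k ∧ dx_i ∧ dx_j.
Expand each term, using dx_k ∧ dx_i ∧ dx_j = sgn(permutation) dx_{(a)} ∧ dx_{(b)} ∧ dx_{(c)} with (a < b < c) sorted:
  d(3*x*(-x + y)) includes (∂/∂y)(3*x*(-x + y)) dy = (3*x) dy, which multiplied by dx ∧ dz gives (-3*x) dx ∧ dy ∧ dz
  d(-2*x*z - 2*y^2 + 3*y*z) includes (∂/∂x)(-2*x*z - 2*y^2 + 3*y*z) dx = (-2*z) dx, which multiplied by dy ∧ dz gives (-2*z) dx ∧ dy ∧ dz
Collecting like 3-forms: d(omega) = (-3*x - 2*z) dx ∧ dy ∧ dz.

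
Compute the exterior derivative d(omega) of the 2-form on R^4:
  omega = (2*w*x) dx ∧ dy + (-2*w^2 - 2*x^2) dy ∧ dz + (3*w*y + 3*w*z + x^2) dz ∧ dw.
d(omega) = (2*x) dx ∧ dy ∧ dw + (-4*x) dx ∧ dy ∧ dz + (-w) dy ∧ dz ∧ dw + (2*x) dx ∧ dz ∧ dw

For a 2-form omega = sum_{i<j} g_{ij} dx_i ∧ dx_j, the exterior derivative is
  d(omega) = sum_{i<j} d(g_{ij}) ∧ dx_i ∧ dx_j = sum_{i<j, k} (∂g_{ij}/∂x_k) dx_k ∧ dx_i ∧ dx_j.
Expand each term, using dx_k ∧ dx_i ∧ dx_j = sgn(permutation) dx_{(a)} ∧ dx_{(b)} ∧ dx_{(c)} with (a < b < c) sorted:
  d(2*w*x) includes (∂/∂w)(2*w*x) dw = (2*x) dw, which multiplied by dx ∧ dy gives (2*x) dx ∧ dy ∧ dw
  d(-2*w^2 - 2*x^2) includes (∂/∂x)(-2*w^2 - 2*x^2) dx = (-4*x) dx, which multiplied by dy ∧ dz gives (-4*x) dx ∧ dy ∧ dz
  d(-2*w^2 - 2*x^2) includes (∂/∂w)(-2*w^2 - 2*x^2) dw = (-4*w) dw, which multiplied by dy ∧ dz gives (-4*w) dy ∧ dz ∧ dw
  d(3*w*y + 3*w*z + x^2) includes (∂/∂x)(3*w*y + 3*w*z + x^2) dx = (2*x) dx, which multiplied by dz ∧ dw gives (2*x) dx ∧ dz ∧ dw
  d(3*w*y + 3*w*z + x^2) includes (∂/∂y)(3*w*y + 3*w*z + x^2) dy = (3*w) dy, which multiplied by dz ∧ dw gives (3*w) dy ∧ dz ∧ dw
Collecting like 3-forms: d(omega) = (2*x) dx ∧ dy ∧ dw + (-4*x) dx ∧ dy ∧ dz + (-w) dy ∧ dz ∧ dw + (2*x) dx ∧ dz ∧ dw.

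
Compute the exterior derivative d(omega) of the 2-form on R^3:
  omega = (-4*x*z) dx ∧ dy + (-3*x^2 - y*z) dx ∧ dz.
d(omega) = (-4*x + z) dx ∧ dy ∧ dz

For a 2-form omega = sum_{i<j} g_{ij} dx_i ∧ dx_j, the exterior derivative is
  d(omega) = sum_{i<j} d(g_{ij}) ∧ dx_i ∧ dx_j = sum_{i<j, k} (∂g_{ij}/∂x_k) dx_k ∧ dx_i ∧ dx_j.
Expand each term, using dx_k ∧ dx_i ∧ dx_j = sgn(permutation) dx_{(a)} ∧ dx_{(b)} ∧ dx_{(c)} with (a < b < c) sorted:
  d(-4*x*z) includes (∂/∂z)(-4*x*z) dz = (-4*x) dz, which multiplied by dx ∧ dy gives (-4*x) dx ∧ dy ∧ dz
  d(-3*x^2 - y*z) includes (∂/∂y)(-3*x^2 - y*z) dy = (-z) dy, which multiplied by dx ∧ dz gives (z) dx ∧ dy ∧ dz
Collecting like 3-forms: d(omega) = (-4*x + z) dx ∧ dy ∧ dz.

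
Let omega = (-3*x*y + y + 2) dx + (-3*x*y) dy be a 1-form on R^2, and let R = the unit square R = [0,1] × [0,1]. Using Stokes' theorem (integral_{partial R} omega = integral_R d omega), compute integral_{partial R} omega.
integral_(partial R) omega = -1

Stokes: integral_partial_R omega = integral_R d omega with d omega = (∂Q/∂x - ∂P/∂y) dx ∧ dy.
  ∂Q/∂x = -3*y
  ∂P/∂y = 1 - 3*x
  integrand = ∂Q/∂x - ∂P/∂y = 3*x - 3*y - 1.
Integrating over R: integral_0^1 integral_0^1 (3*x - 3*y - 1) dx dy = -1.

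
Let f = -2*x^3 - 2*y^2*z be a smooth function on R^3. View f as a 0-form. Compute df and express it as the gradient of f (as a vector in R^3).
df = (-6*x^2) dx + (-4*y*z) dy + (-2*y^2) dz; grad f = (-6*x^2, -4*y*z, -2*y^2)

For a 0-form f, d f = (∂f/∂x) dx + (∂f/∂y) dy + (∂f/∂z) dz. The components of the vector representation are exactly the entries of grad f in Cartesian coordinates:
  ∂f/∂x = -6*x^2
  ∂f/∂y = -4*y*z
  ∂f/∂z = -2*y^2.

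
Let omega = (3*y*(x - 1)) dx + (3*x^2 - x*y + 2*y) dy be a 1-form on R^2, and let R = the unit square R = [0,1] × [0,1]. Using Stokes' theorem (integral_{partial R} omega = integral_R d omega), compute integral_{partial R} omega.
integral_(partial R) omega = 4

Stokes: integral_partial_R omega = integral_R d omega with d omega = (∂Q/∂x - ∂P/∂y) dx ∧ dy.
  ∂Q/∂x = 6*x - y
  ∂P/∂y = 3*x - 3
  integrand = ∂Q/∂x - ∂P/∂y = 3*x - y + 3.
Integrating over R: integral_0^1 integral_0^1 (3*x - y + 3) dx dy = 4.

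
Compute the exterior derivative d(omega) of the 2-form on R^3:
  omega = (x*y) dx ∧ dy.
d(omega) = 0

For a 2-form omega = sum_{i<j} g_{ij} dx_i ∧ dx_j, the exterior derivative is
  d(omega) = sum_{i<j} d(g_{ij}) ∧ dx_i ∧ dx_j = sum_{i<j, k} (∂g_{ij}/∂x_k) dx_k ∧ dx_i ∧ dx_j.
Expand each term, using dx_k ∧ dx_i ∧ dx_j = sgn(permutation) dx_{(a)} ∧ dx_{(b)} ∧ dx_{(c)} with (a < b < c) sorted:

Collecting like 3-forms: d(omega) = 0.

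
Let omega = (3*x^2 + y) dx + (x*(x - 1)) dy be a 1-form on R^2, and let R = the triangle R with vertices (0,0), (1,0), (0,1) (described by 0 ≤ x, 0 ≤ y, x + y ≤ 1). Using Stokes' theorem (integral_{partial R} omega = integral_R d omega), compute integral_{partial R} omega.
integral_(partial R) omega = -2/3

Stokes: integral_partial_R omega = integral_R d omega with d omega = (∂Q/∂x - ∂P/∂y) dx ∧ dy.
  ∂Q/∂x = 2*x - 1
  ∂P/∂y = 1
  integrand = ∂Q/∂x - ∂P/∂y = 2*x - 2.
Integrating over R: integral_0^1 integral_0^{1-x} (2*x - 2) dy dx = -2/3.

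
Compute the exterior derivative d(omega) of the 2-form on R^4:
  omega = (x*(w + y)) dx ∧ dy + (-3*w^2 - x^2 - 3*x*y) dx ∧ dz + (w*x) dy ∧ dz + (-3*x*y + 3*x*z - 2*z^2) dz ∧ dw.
d(omega) = (x) dx ∧ dy ∧ dw + (w + 3*x) dx ∧ dy ∧ dz + (-6*w - 3*y + 3*z) dx ∧ dz ∧ dw + (-2*x) dy ∧ dz ∧ dw

For a 2-form omega = sum_{i<j} g_{ij} dx_i ∧ dx_j, the exterior derivative is
  d(omega) = sum_{i<j} d(g_{ij}) ∧ dx_i ∧ dx_j = sum_{i<j, k} (∂g_{ij}/∂x_k) dx_k ∧ dx_i ∧ dx_j.
Expand each term, using dx_k ∧ dx_i ∧ dx_j = sgn(permutation) dx_{(a)} ∧ dx_{(b)} ∧ dx_{(c)} with (a < b < c) sorted:
  d(x*(w + y)) includes (∂/∂w)(x*(w + y)) dw = (x) dw, which multiplied by dx ∧ dy gives (x) dx ∧ dy ∧ dw
  d(-3*w^2 - x^2 - 3*x*y) includes (∂/∂y)(-3*w^2 - x^2 - 3*x*y) dy = (-3*x) dy, which multiplied by dx ∧ dz gives (3*x) dx ∧ dy ∧ dz
  d(-3*w^2 - x^2 - 3*x*y) includes (∂/∂w)(-3*w^2 - x^2 - 3*x*y) dw = (-6*w) dw, which multiplied by dx ∧ dz gives (-6*w) dx ∧ dz ∧ dw
  d(w*x) includes (∂/∂x)(w*x) dx = (w) dx, which multiplied by dy ∧ dz gives (w) dx ∧ dy ∧ dz
  d(w*x) includes (∂/∂w)(w*x) dw = (x) dw, which multiplied by dy ∧ dz gives (x) dy ∧ dz ∧ dw
  d(-3*x*y + 3*x*z - 2*z^2) includes (∂/∂x)(-3*x*y + 3*x*z - 2*z^2) dx = (-3*y + 3*z) dx, which multiplied by dz ∧ dw gives (-3*y + 3*z) dx ∧ dz ∧ dw
  d(-3*x*y + 3*x*z - 2*z^2) includes (∂/∂y)(-3*x*y + 3*x*z - 2*z^2) dy = (-3*x) dy, which multiplied by dz ∧ dw gives (-3*x) dy ∧ dz ∧ dw
Collecting like 3-forms: d(omega) = (x) dx ∧ dy ∧ dw + (w + 3*x) dx ∧ dy ∧ dz + (-6*w - 3*y + 3*z) dx ∧ dz ∧ dw + (-2*x) dy ∧ dz ∧ dw.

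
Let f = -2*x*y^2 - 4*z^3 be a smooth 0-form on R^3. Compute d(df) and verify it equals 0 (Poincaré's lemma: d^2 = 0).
d(df) = 0

Step 1: df = sum_i (∂f/∂x_i) dx_i = (-2*y^2) dx + (-4*x*y) dy + (-12*z^2) dz.
Step 2: Apply d again. Using the 1-form formula, the coefficient of dx ∧ dy in d(df) is ∂^2 f/∂x ∂y - ∂^2 f/∂y ∂x = (-4*y) - (-4*y) = 0 (equality of mixed partials for smooth f).
Similarly for dx ∧ dz and dy ∧ dz — all coefficients vanish. So d(df) = 0.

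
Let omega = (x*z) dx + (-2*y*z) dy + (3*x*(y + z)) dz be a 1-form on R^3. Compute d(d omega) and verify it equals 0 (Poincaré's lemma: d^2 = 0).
d(d omega) = 0

Step 1: d omega = sum_{i<j} (∂f_j/∂x_i - ∂f_i/∂x_j) dx_i ∧ dx_j:
  coeff of dx ∧ dy: 0
  coeff of dx ∧ dz: -x + 3*y + 3*z
  coeff of dy ∧ dz: 3*x + 2*y
Step 2: Apply d again to each 2-form coefficient. The only possible 3-form in R^3 is dx ∧ dy ∧ dz, with coefficient
  ∂(coeff of dy∧dz)/∂x - ∂(coeff of dx∧dz)/∂y + ∂(coeff of dx∧dy)/∂z
  = ∂/∂x (3*x + 2*y) - ∂/∂y (-x + 3*y + 3*z) + ∂/∂z (0).
Each of these terms simplifies to sums of mixed partials that cancel in pairs. The result is 0 (by equality of mixed partials for smooth functions — Schwarz / Clairaut).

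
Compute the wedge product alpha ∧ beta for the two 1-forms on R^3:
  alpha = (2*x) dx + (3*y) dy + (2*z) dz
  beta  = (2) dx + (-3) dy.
alpha ∧ beta = (-6*x - 6*y) dx ∧ dy + (-4*z) dx ∧ dz + (6*z) dy ∧ dz

Distribute the wedge, using dx_i ∧ dx_j = -dx_j ∧ dx_i and dx_i ∧ dx_i = 0. For each pair (i, j) with i < j, the coefficient of dx_i ∧ dx_j in alpha ∧ beta is (alpha_i * beta_j - alpha_j * beta_i). Collecting: alpha ∧ beta = (-6*x - 6*y) dx ∧ dy + (-4*z) dx ∧ dz + (6*z) dy ∧ dz.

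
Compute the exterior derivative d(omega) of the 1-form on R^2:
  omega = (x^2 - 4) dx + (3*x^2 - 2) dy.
d(omega) = (6*x) dx ∧ dy

For a 1-form omega = sum_i f_i dx_i, the exterior derivative is
  d(omega) = sum_{i < j} (∂f_j/∂x_i - ∂f_i/∂x_j) dx_i ∧ dx_j.
  coefficient of dx ∧ dy: ∂f_2/∂x - ∂f_1/∂y = ∂(3*x^2 - 2)/∂x - ∂(x^2 - 4)/∂y = 6*x
Assembling: d(omega) = (6*x) dx ∧ dy.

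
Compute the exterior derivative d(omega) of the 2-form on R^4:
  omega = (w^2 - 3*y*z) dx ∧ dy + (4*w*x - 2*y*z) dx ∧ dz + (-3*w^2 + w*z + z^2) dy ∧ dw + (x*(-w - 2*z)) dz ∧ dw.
d(omega) = (-3*y + 2*z) dx ∧ dy ∧ dz + (2*w) dx ∧ dy ∧ dw + (-w + 4*x - 2*z) dx ∧ dz ∧ dw + (-w - 2*z) dy ∧ dz ∧ dw

For a 2-form omega = sum_{i<j} g_{ij} dx_i ∧ dx_j, the exterior derivative is
  d(omega) = sum_{i<j} d(g_{ij}) ∧ dx_i ∧ dx_j = sum_{i<j, k} (∂g_{ij}/∂x_k) dx_k ∧ dx_i ∧ dx_j.
Expand each term, using dx_k ∧ dx_i ∧ dx_j = sgn(permutation) dx_{(a)} ∧ dx_{(b)} ∧ dx_{(c)} with (a < b < c) sorted:
  d(w^2 - 3*y*z) includes (∂/∂z)(w^2 - 3*y*z) dz = (-3*y) dz, which multiplied by dx ∧ dy gives (-3*y) dx ∧ dy ∧ dz
  d(w^2 - 3*y*z) includes (∂/∂w)(w^2 - 3*y*z) dw = (2*w) dw, which multiplied by dx ∧ dy gives (2*w) dx ∧ dy ∧ dw
  d(4*w*x - 2*y*z) includes (∂/∂y)(4*w*x - 2*y*z) dy = (-2*z) dy, which multiplied by dx ∧ dz gives (2*z) dx ∧ dy ∧ dz
  d(4*w*x - 2*y*z) includes (∂/∂w)(4*w*x - 2*y*z) dw = (4*x) dw, which multiplied by dx ∧ dz gives (4*x) dx ∧ dz ∧ dw
  d(-3*w^2 + w*z + z^2) includes (∂/∂z)(-3*w^2 + w*z + z^2) dz = (w + 2*z) dz, which multiplied by dy ∧ dw gives (-w - 2*z) dy ∧ dz ∧ dw
  d(x*(-w - 2*z)) includes (∂/∂x)(x*(-w - 2*z)) dx = (-w - 2*z) dx, which multiplied by dz ∧ dw gives (-w - 2*z) dx ∧ dz ∧ dw
Collecting like 3-forms: d(omega) = (-3*y + 2*z) dx ∧ dy ∧ dz + (2*w) dx ∧ dy ∧ dw + (-w + 4*x - 2*z) dx ∧ dz ∧ dw + (-w - 2*z) dy ∧ dz ∧ dw.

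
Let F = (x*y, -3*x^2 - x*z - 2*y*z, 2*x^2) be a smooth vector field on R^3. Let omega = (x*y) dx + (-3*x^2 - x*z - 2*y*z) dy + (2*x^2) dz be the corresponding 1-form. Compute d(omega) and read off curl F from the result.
d(omega) = (x + 2*y) dy ∧ dz + (-4*x) dz ∧ dx + (-7*x - z) dx ∧ dy; curl F = (x + 2*y, -4*x, -7*x - z)

d omega = sum_{i<j} (∂f_j/∂x_i - ∂f_i/∂x_j) dx_i ∧ dx_j. Under the identification (dy ∧ dz, dz ∧ dx, dx ∧ dy) ↔ (e_x, e_y, e_z), the coefficients are exactly the components of curl F. Compute:
  ∂R/∂y - ∂Q/∂z = (0) - (-x - 2*y) = x + 2*y
  ∂P/∂z - ∂R/∂x = (0) - (4*x) = -4*x
  ∂Q/∂x - ∂P/∂y = (-6*x - z) - (x) = -7*x - z.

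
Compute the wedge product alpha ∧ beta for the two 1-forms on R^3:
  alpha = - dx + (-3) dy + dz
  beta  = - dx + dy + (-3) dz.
alpha ∧ beta = (-4) dx ∧ dy + (4) dx ∧ dz + (8) dy ∧ dz

Distribute the wedge, using dx_i ∧ dx_j = -dx_j ∧ dx_i and dx_i ∧ dx_i = 0. For each pair (i, j) with i < j, the coefficient of dx_i ∧ dx_j in alpha ∧ beta is (alpha_i * beta_j - alpha_j * beta_i). Collecting: alpha ∧ beta = (-4) dx ∧ dy + (4) dx ∧ dz + (8) dy ∧ dz.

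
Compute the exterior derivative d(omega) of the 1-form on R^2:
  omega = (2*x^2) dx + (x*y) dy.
d(omega) = (y) dx ∧ dy

For a 1-form omega = sum_i f_i dx_i, the exterior derivative is
  d(omega) = sum_{i < j} (∂f_j/∂x_i - ∂f_i/∂x_j) dx_i ∧ dx_j.
  coefficient of dx ∧ dy: ∂f_2/∂x - ∂f_1/∂y = ∂(x*y)/∂x - ∂(2*x^2)/∂y = y
Assembling: d(omega) = (y) dx ∧ dy.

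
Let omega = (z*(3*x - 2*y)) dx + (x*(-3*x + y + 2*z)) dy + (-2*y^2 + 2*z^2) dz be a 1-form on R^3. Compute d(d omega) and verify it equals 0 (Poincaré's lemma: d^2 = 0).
d(d omega) = 0

Step 1: d omega = sum_{i<j} (∂f_j/∂x_i - ∂f_i/∂x_j) dx_i ∧ dx_j:
  coeff of dx ∧ dy: -6*x + y + 4*z
  coeff of dx ∧ dz: -3*x + 2*y
  coeff of dy ∧ dz: -2*x - 4*y
Step 2: Apply d again to each 2-form coefficient. The only possible 3-form in R^3 is dx ∧ dy ∧ dz, with coefficient
  ∂(coeff of dy∧dz)/∂x - ∂(coeff of dx∧dz)/∂y + ∂(coeff of dx∧dy)/∂z
  = ∂/∂x (-2*x - 4*y) - ∂/∂y (-3*x + 2*y) + ∂/∂z (-6*x + y + 4*z).
Each of these terms simplifies to sums of mixed partials that cancel in pairs. The result is 0 (by equality of mixed partials for smooth functions — Schwarz / Clairaut).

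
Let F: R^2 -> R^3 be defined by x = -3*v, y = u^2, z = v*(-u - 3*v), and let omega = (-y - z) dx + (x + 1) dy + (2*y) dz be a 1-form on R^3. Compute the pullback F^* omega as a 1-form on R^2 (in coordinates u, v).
F^* omega = (2*u*(-u*v - 3*v + 1)) du + (-2*u^3 - 12*u^2*v + 3*u^2 - 3*u*v - 9*v^2) dv

Using F^*(f dg) = (f ∘ F) d(g ∘ F), substitute each coordinate x_i by F_i(u, v) in f_i, and replace dx_i by d F_i = (∂F_i/∂u) du + (∂F_i/∂v) dv.
  For the x component: f_1(F) = -u^2 + u*v + 3*v^2; d F_1 = (0) du + (-3) dv
  For the y component: f_2(F) = 1 - 3*v; d F_2 = (2*u) du + (0) dv
  For the z component: f_3(F) = 2*u^2; d F_3 = (-v) du + (-u - 6*v) dv
Combining and collecting du, dv coefficients:
  coeff of du: 2*u*(-u*v - 3*v + 1)
  coeff of dv: -2*u^3 - 12*u^2*v + 3*u^2 - 3*u*v - 9*v^2
F^* omega = (2*u*(-u*v - 3*v + 1)) du + (-2*u^3 - 12*u^2*v + 3*u^2 - 3*u*v - 9*v^2) dv.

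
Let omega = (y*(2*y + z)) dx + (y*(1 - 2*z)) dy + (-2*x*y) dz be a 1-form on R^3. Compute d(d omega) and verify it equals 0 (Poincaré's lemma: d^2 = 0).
d(d omega) = 0

Step 1: d omega = sum_{i<j} (∂f_j/∂x_i - ∂f_i/∂x_j) dx_i ∧ dx_j:
  coeff of dx ∧ dy: -4*y - z
  coeff of dx ∧ dz: -3*y
  coeff of dy ∧ dz: -2*x + 2*y
Step 2: Apply d again to each 2-form coefficient. The only possible 3-form in R^3 is dx ∧ dy ∧ dz, with coefficient
  ∂(coeff of dy∧dz)/∂x - ∂(coeff of dx∧dz)/∂y + ∂(coeff of dx∧dy)/∂z
  = ∂/∂x (-2*x + 2*y) - ∂/∂y (-3*y) + ∂/∂z (-4*y - z).
Each of these terms simplifies to sums of mixed partials that cancel in pairs. The result is 0 (by equality of mixed partials for smooth functions — Schwarz / Clairaut).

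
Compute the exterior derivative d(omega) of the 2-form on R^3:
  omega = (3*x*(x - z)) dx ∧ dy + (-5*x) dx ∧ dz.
d(omega) = (-3*x) dx ∧ dy ∧ dz

For a 2-form omega = sum_{i<j} g_{ij} dx_i ∧ dx_j, the exterior derivative is
  d(omega) = sum_{i<j} d(g_{ij}) ∧ dx_i ∧ dx_j = sum_{i<j, k} (∂g_{ij}/∂x_k) dx_k ∧ dx_i ∧ dx_j.
Expand each term, using dx_k ∧ dx_i ∧ dx_j = sgn(permutation) dx_{(a)} ∧ dx_{(b)} ∧ dx_{(c)} with (a < b < c) sorted:
  d(3*x*(x - z)) includes (∂/∂z)(3*x*(x - z)) dz = (-3*x) dz, which multiplied by dx ∧ dy gives (-3*x) dx ∧ dy ∧ dz
Collecting like 3-forms: d(omega) = (-3*x) dx ∧ dy ∧ dz.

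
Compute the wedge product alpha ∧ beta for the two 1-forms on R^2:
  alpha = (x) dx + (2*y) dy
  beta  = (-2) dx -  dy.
alpha ∧ beta = (-x + 4*y) dx ∧ dy

Distribute the wedge, using dx_i ∧ dx_j = -dx_j ∧ dx_i and dx_i ∧ dx_i = 0. For each pair (i, j) with i < j, the coefficient of dx_i ∧ dx_j in alpha ∧ beta is (alpha_i * beta_j - alpha_j * beta_i). Collecting: alpha ∧ beta = (-x + 4*y) dx ∧ dy.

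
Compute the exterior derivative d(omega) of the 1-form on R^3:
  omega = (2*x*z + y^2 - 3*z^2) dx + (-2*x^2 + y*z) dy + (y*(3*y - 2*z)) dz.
d(omega) = (-4*x - 2*y) dx ∧ dy + (-2*x + 6*z) dx ∧ dz + (5*y - 2*z) dy ∧ dz

For a 1-form omega = sum_i f_i dx_i, the exterior derivative is
  d(omega) = sum_{i < j} (∂f_j/∂x_i - ∂f_i/∂x_j) dx_i ∧ dx_j.
  coefficient of dx ∧ dy: ∂f_2/∂x - ∂f_1/∂y = ∂(-2*x^2 + y*z)/∂x - ∂(2*x*z + y^2 - 3*z^2)/∂y = -4*x - 2*y
  coefficient of dx ∧ dz: ∂f_3/∂x - ∂f_1/∂z = ∂(y*(3*y - 2*z))/∂x - ∂(2*x*z + y^2 - 3*z^2)/∂z = -2*x + 6*z
  coefficient of dy ∧ dz: ∂f_3/∂y - ∂f_2/∂z = ∂(y*(3*y - 2*z))/∂y - ∂(-2*x^2 + y*z)/∂z = 5*y - 2*z
Assembling: d(omega) = (-4*x - 2*y) dx ∧ dy + (-2*x + 6*z) dx ∧ dz + (5*y - 2*z) dy ∧ dz.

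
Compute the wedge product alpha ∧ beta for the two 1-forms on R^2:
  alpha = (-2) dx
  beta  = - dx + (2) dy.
alpha ∧ beta = (-4) dx ∧ dy

Distribute the wedge, using dx_i ∧ dx_j = -dx_j ∧ dx_i and dx_i ∧ dx_i = 0. For each pair (i, j) with i < j, the coefficient of dx_i ∧ dx_j in alpha ∧ beta is (alpha_i * beta_j - alpha_j * beta_i). Collecting: alpha ∧ beta = (-4) dx ∧ dy.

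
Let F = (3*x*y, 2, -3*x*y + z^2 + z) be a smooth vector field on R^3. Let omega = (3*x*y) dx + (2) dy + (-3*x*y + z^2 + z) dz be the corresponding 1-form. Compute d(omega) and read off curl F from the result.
d(omega) = (-3*x) dy ∧ dz + (3*y) dz ∧ dx + (-3*x) dx ∧ dy; curl F = (-3*x, 3*y, -3*x)

d omega = sum_{i<j} (∂f_j/∂x_i - ∂f_i/∂x_j) dx_i ∧ dx_j. Under the identification (dy ∧ dz, dz ∧ dx, dx ∧ dy) ↔ (e_x, e_y, e_z), the coefficients are exactly the components of curl F. Compute:
  ∂R/∂y - ∂Q/∂z = (-3*x) - (0) = -3*x
  ∂P/∂z - ∂R/∂x = (0) - (-3*y) = 3*y
  ∂Q/∂x - ∂P/∂y = (0) - (3*x) = -3*x.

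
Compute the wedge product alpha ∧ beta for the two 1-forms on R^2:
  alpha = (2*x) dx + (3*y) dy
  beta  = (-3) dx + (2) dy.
alpha ∧ beta = (4*x + 9*y) dx ∧ dy

Distribute the wedge, using dx_i ∧ dx_j = -dx_j ∧ dx_i and dx_i ∧ dx_i = 0. For each pair (i, j) with i < j, the coefficient of dx_i ∧ dx_j in alpha ∧ beta is (alpha_i * beta_j - alpha_j * beta_i). Collecting: alpha ∧ beta = (4*x + 9*y) dx ∧ dy.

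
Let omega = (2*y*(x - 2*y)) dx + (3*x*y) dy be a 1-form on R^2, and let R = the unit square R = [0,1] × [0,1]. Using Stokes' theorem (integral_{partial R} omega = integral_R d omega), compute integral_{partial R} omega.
integral_(partial R) omega = 9/2

Stokes: integral_partial_R omega = integral_R d omega with d omega = (∂Q/∂x - ∂P/∂y) dx ∧ dy.
  ∂Q/∂x = 3*y
  ∂P/∂y = 2*x - 8*y
  integrand = ∂Q/∂x - ∂P/∂y = -2*x + 11*y.
Integrating over R: integral_0^1 integral_0^1 (-2*x + 11*y) dx dy = 9/2.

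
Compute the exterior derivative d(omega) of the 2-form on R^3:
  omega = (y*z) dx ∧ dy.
d(omega) = (y) dx ∧ dy ∧ dz

For a 2-form omega = sum_{i<j} g_{ij} dx_i ∧ dx_j, the exterior derivative is
  d(omega) = sum_{i<j} d(g_{ij}) ∧ dx_i ∧ dx_j = sum_{i<j, k} (∂g_{ij}/∂x_k) dx_k ∧ dx_i ∧ dx_j.
Expand each term, using dx_k ∧ dx_i ∧ dx_j = sgn(permutation) dx_{(a)} ∧ dx_{(b)} ∧ dx_{(c)} with (a < b < c) sorted:
  d(y*z) includes (∂/∂z)(y*z) dz = (y) dz, which multiplied by dx ∧ dy gives (y) dx ∧ dy ∧ dz
Collecting like 3-forms: d(omega) = (y) dx ∧ dy ∧ dz.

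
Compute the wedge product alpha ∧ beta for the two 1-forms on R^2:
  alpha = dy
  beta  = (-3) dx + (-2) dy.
alpha ∧ beta = (3) dx ∧ dy

Distribute the wedge, using dx_i ∧ dx_j = -dx_j ∧ dx_i and dx_i ∧ dx_i = 0. For each pair (i, j) with i < j, the coefficient of dx_i ∧ dx_j in alpha ∧ beta is (alpha_i * beta_j - alpha_j * beta_i). Collecting: alpha ∧ beta = (3) dx ∧ dy.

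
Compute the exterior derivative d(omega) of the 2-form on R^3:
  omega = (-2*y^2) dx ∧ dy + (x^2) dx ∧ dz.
d(omega) = 0

For a 2-form omega = sum_{i<j} g_{ij} dx_i ∧ dx_j, the exterior derivative is
  d(omega) = sum_{i<j} d(g_{ij}) ∧ dx_i ∧ dx_j = sum_{i<j, k} (∂g_{ij}/∂x_k) dx_k ∧ dx_i ∧ dx_j.
Expand each term, using dx_k ∧ dx_i ∧ dx_j = sgn(permutation) dx_{(a)} ∧ dx_{(b)} ∧ dx_{(c)} with (a < b < c) sorted:

Collecting like 3-forms: d(omega) = 0.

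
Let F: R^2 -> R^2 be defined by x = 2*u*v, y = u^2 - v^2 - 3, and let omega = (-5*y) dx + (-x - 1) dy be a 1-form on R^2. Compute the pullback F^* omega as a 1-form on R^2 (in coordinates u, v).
F^* omega = (-14*u^2*v - 2*u + 10*v^3 + 30*v) du + (-10*u^3 + 14*u*v^2 + 30*u + 2*v) dv

Using F^*(f dg) = (f ∘ F) d(g ∘ F), substitute each coordinate x_i by F_i(u, v) in f_i, and replace dx_i by d F_i = (∂F_i/∂u) du + (∂F_i/∂v) dv.
  For the x component: f_1(F) = -5*u^2 + 5*v^2 + 15; d F_1 = (2*v) du + (2*u) dv
  For the y component: f_2(F) = -2*u*v - 1; d F_2 = (2*u) du + (-2*v) dv
Combining and collecting du, dv coefficients:
  coeff of du: -14*u^2*v - 2*u + 10*v^3 + 30*v
  coeff of dv: -10*u^3 + 14*u*v^2 + 30*u + 2*v
F^* omega = (-14*u^2*v - 2*u + 10*v^3 + 30*v) du + (-10*u^3 + 14*u*v^2 + 30*u + 2*v) dv.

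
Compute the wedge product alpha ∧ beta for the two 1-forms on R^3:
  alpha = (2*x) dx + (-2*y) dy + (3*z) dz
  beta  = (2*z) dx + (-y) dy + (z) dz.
alpha ∧ beta = (2*y*(-x + 2*z)) dx ∧ dy + (2*z*(x - 3*z)) dx ∧ dz + (y*z) dy ∧ dz

Distribute the wedge, using dx_i ∧ dx_j = -dx_j ∧ dx_i and dx_i ∧ dx_i = 0. For each pair (i, j) with i < j, the coefficient of dx_i ∧ dx_j in alpha ∧ beta is (alpha_i * beta_j - alpha_j * beta_i). Collecting: alpha ∧ beta = (2*y*(-x + 2*z)) dx ∧ dy + (2*z*(x - 3*z)) dx ∧ dz + (y*z) dy ∧ dz.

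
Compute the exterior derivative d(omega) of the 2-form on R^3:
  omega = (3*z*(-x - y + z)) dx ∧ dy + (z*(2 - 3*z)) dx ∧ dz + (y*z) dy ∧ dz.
d(omega) = (-3*x - 3*y + 6*z) dx ∧ dy ∧ dz

For a 2-form omega = sum_{i<j} g_{ij} dx_i ∧ dx_j, the exterior derivative is
  d(omega) = sum_{i<j} d(g_{ij}) ∧ dx_i ∧ dx_j = sum_{i<j, k} (∂g_{ij}/∂x_k) dx_k ∧ dx_i ∧ dx_j.
Expand each term, using dx_k ∧ dx_i ∧ dx_j = sgn(permutation) dx_{(a)} ∧ dx_{(b)} ∧ dx_{(c)} with (a < b < c) sorted:
  d(3*z*(-x - y + z)) includes (∂/∂z)(3*z*(-x - y + z)) dz = (-3*x - 3*y + 6*z) dz, which multiplied by dx ∧ dy gives (-3*x - 3*y + 6*z) dx ∧ dy ∧ dz
Collecting like 3-forms: d(omega) = (-3*x - 3*y + 6*z) dx ∧ dy ∧ dz.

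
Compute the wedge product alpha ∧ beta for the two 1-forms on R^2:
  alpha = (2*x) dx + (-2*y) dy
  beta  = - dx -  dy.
alpha ∧ beta = (-2*x - 2*y) dx ∧ dy

Distribute the wedge, using dx_i ∧ dx_j = -dx_j ∧ dx_i and dx_i ∧ dx_i = 0. For each pair (i, j) with i < j, the coefficient of dx_i ∧ dx_j in alpha ∧ beta is (alpha_i * beta_j - alpha_j * beta_i). Collecting: alpha ∧ beta = (-2*x - 2*y) dx ∧ dy.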